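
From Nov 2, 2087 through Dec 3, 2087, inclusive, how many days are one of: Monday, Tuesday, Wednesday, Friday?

Nov 2, 2087 is a Sunday.
That's 32 days from start to end, counting both.
32 = 7 × 4 + 4, so there are 4 full weeks plus 4 extra days.
Each full week contributes 4 days from the set (Mon, Tue, Wed, Fri): 4 × 4 = 16.
The 4 extra days are Sun, Mon, Tue, Wed — 3 of them qualify.
Total: 16 + 3 = 19.

19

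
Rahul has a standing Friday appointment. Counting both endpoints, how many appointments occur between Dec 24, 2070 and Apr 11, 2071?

16 Fridays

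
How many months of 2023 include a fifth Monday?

4

A month has five Mondays exactly when Monday falls within its first (length − 28) days.
Jan: 31 days, starts Sun → 5 of Sun, Mon, Tue ✓
Feb: 28 days, starts Wed → 5 of (none)
Mar: 31 days, starts Wed → 5 of Wed, Thu, Fri
Apr: 30 days, starts Sat → 5 of Sat, Sun
May: 31 days, starts Mon → 5 of Mon, Tue, Wed ✓
Jun: 30 days, starts Thu → 5 of Thu, Fri
Jul: 31 days, starts Sat → 5 of Sat, Sun, Mon ✓
Aug: 31 days, starts Tue → 5 of Tue, Wed, Thu
Sep: 30 days, starts Fri → 5 of Fri, Sat
Oct: 31 days, starts Sun → 5 of Sun, Mon, Tue ✓
Nov: 30 days, starts Wed → 5 of Wed, Thu
Dec: 31 days, starts Fri → 5 of Fri, Sat, Sun
Months with five Mondays: Jan, May, Jul, Oct.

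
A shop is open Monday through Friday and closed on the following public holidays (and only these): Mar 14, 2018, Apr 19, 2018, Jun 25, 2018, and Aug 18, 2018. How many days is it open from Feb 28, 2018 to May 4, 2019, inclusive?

Feb 28, 2018 is a Wednesday.
The range spans 431 days (inclusive of both endpoints).
431 = 7 × 61 + 4, so there are 61 full weeks plus 4 extra days.
Each full week contributes 5 weekdays (Mon–Fri): 61 × 5 = 305.
The 4 extra days are Wed, Thu, Fri, Sat — 3 of them qualify.
Total: 305 + 3 = 308.
Holidays: Mar 14, 2018 (Wed); Apr 19, 2018 (Thu); Jun 25, 2018 (Mon); Aug 18, 2018 (Sat).
3 of the 4 holidays fall on weekdays; the rest are weekends and were already excluded.
Business days: 308 − 3 = 305.

305 working days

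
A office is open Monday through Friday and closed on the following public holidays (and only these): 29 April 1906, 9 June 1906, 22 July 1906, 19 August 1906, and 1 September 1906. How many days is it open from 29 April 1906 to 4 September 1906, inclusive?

29 April 1906 is a Sunday.
From 29 April 1906 to 4 September 1906 is 129 days inclusive.
129 = 7 × 18 + 3, so there are 18 full weeks plus 3 extra days.
Each full week contributes 5 weekdays (Mon–Fri): 18 × 5 = 90.
The 3 extra days are Sunday, Monday, Tuesday — 2 of them qualify.
Total: 90 + 2 = 92.
Holidays: 29 April 1906 (Sun); 9 June 1906 (Sat); 22 July 1906 (Sun); 19 August 1906 (Sun); 1 September 1906 (Sat).
None of the 5 holidays fall on a weekday, so nothing to subtract.
Business days: 92 − 0 = 92.

92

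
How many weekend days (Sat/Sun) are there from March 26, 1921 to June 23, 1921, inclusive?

26

March 26, 1921 is a Saturday.
The range spans 90 days (inclusive of both endpoints).
90 = 7 × 12 + 6, so there are 12 full weeks plus 6 extra days.
Each full week contributes 2 weekend days (Sat, Sun): 12 × 2 = 24.
The 6 extra days are Sat, Sun, Mon, Tue, Wed, Thu — 2 of them qualify.
Total: 24 + 2 = 26.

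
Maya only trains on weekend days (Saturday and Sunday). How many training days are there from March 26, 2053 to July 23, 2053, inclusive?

34

March 26, 2053 is a Wednesday.
From March 26, 2053 to July 23, 2053 is 120 days inclusive.
120 = 7 × 17 + 1, so there are 17 full weeks plus 1 extra day.
Each full week contributes 2 weekend days (Sat, Sun): 17 × 2 = 34.
The 1 extra day is Wednesday — none qualify.
Total: 34 + 0 = 34.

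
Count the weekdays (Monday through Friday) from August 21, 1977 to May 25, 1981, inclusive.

August 21, 1977 is a Sunday.
The range spans 1374 days (inclusive of both endpoints).
1374 = 7 × 196 + 2, so there are 196 full weeks plus 2 extra days.
Each full week contributes 5 weekdays (Mon–Fri): 196 × 5 = 980.
The 2 extra days are Sun, Mon — 1 of them qualifies.
Total: 980 + 1 = 981.

981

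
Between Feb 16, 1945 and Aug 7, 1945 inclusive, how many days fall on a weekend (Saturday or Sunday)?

50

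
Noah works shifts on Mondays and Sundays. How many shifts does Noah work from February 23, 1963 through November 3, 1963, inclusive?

73

February 23, 1963 is a Saturday.
The range spans 254 days (inclusive of both endpoints).
254 = 7 × 36 + 2, so there are 36 full weeks plus 2 extra days.
Each full week contributes 2 days from the set (Mon, Sun): 36 × 2 = 72.
The 2 extra days are Saturday, Sunday — 1 of them qualifies.
Total: 72 + 1 = 73.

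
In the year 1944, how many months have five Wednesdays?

4

A month has five Wednesdays exactly when Wednesday falls within its first (length − 28) days.
Jan: 31 days, starts Sat → 5 of Sat, Sun, Mon
Feb: 29 days, starts Tue → 5 of Tue
Mar: 31 days, starts Wed → 5 of Wed, Thu, Fri ✓
Apr: 30 days, starts Sat → 5 of Sat, Sun
May: 31 days, starts Mon → 5 of Mon, Tue, Wed ✓
Jun: 30 days, starts Thu → 5 of Thu, Fri
Jul: 31 days, starts Sat → 5 of Sat, Sun, Mon
Aug: 31 days, starts Tue → 5 of Tue, Wed, Thu ✓
Sep: 30 days, starts Fri → 5 of Fri, Sat
Oct: 31 days, starts Sun → 5 of Sun, Mon, Tue
Nov: 30 days, starts Wed → 5 of Wed, Thu ✓
Dec: 31 days, starts Fri → 5 of Fri, Sat, Sun
Months with five Wednesdays: Mar, May, Aug, Nov.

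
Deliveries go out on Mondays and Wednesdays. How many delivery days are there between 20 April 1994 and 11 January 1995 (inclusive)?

20 April 1994 is a Wednesday.
From 20 April 1994 to 11 January 1995 is 267 days inclusive.
267 = 7 × 38 + 1, so there are 38 full weeks plus 1 extra day.
Each full week contributes 2 days from the set (Mon, Wed): 38 × 2 = 76.
The 1 extra day is Wednesday — 1 of them qualifies.
Total: 76 + 1 = 77.

77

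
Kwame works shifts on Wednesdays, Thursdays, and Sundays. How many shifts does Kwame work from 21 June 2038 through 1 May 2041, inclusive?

448

21 June 2038 is a Monday.
That's 1046 days from start to end, counting both.
1046 = 7 × 149 + 3, so there are 149 full weeks plus 3 extra days.
Each full week contributes 3 days from the set (Wed, Thu, Sun): 149 × 3 = 447.
The 3 extra days are Mon, Tue, Wed — 1 of them qualifies.
Total: 447 + 1 = 448.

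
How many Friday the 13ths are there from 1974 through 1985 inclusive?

21

Friday-the-13ths by year:
1974: Sep, Dec
1975: Jun
1976: Feb, Aug
1977: May
1978: Jan, Oct
1979: Apr, Jul
1980: Jun
1981: Feb, Mar, Nov
1982: Aug
1983: May
1984: Jan, Apr, Jul
1985: Sep, Dec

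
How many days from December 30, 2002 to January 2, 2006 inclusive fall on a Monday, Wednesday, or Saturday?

December 30, 2002 is a Monday.
That's 1100 days from start to end, counting both.
1100 = 7 × 157 + 1, so there are 157 full weeks plus 1 extra day.
Each full week contributes 3 days from the set (Mon, Wed, Sat): 157 × 3 = 471.
The 1 extra day is Monday — 1 of them qualifies.
Total: 471 + 1 = 472.

472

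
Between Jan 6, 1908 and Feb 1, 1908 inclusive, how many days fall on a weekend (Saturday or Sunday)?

Jan 6, 1908 is a Monday.
The range spans 27 days (inclusive of both endpoints).
27 = 7 × 3 + 6, so there are 3 full weeks plus 6 extra days.
Each full week contributes 2 weekend days (Sat, Sun): 3 × 2 = 6.
The 6 extra days are Mon, Tue, Wed, Thu, Fri, Sat — 1 of them qualifies.
Total: 6 + 1 = 7.

7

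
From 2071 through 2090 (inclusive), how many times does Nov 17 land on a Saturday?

2

Day of week of November 17 in each year:
2071: Tue, 2072: Thu, 2073: Fri, 2074: Sat ✓, 2075: Sun, 2076: Tue, 2077: Wed, 2078: Thu, 2079: Fri, 2080: Sun, 2081: Mon, 2082: Tue, 2083: Wed, 2084: Fri, 2085: Sat ✓, 2086: Sun, 2087: Mon, 2088: Wed, 2089: Thu, 2090: Fri
Saturdays: 2074, 2085.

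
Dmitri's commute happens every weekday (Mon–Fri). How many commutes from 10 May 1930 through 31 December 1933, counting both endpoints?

950 weekdays

10 May 1930 is a Saturday.
From 10 May 1930 to 31 December 1933 is 1332 days inclusive.
1332 = 7 × 190 + 2, so there are 190 full weeks plus 2 extra days.
Each full week contributes 5 weekdays (Mon–Fri): 190 × 5 = 950.
The 2 extra days are Sat, Sun — none qualify.
Total: 950 + 0 = 950.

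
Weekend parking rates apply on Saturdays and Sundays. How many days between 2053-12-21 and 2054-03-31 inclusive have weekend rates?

29

2053-12-21 is a Sunday.
From 2053-12-21 to 2054-03-31 is 101 days inclusive.
101 = 7 × 14 + 3, so there are 14 full weeks plus 3 extra days.
Each full week contributes 2 weekend days (Sat, Sun): 14 × 2 = 28.
The 3 extra days are Sunday, Monday, Tuesday — 1 of them qualifies.
Total: 28 + 1 = 29.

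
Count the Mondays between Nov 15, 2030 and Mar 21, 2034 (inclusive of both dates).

175 Mondays

Nov 15, 2030 is a Friday.
From Nov 15, 2030 to Mar 21, 2034 is 1223 days inclusive.
1223 = 7 × 174 + 5, so there are 174 full weeks plus 5 extra days.
Each full week contributes one Monday: 174 so far.
The 5 extra days are Fri, Sat, Sun, Mon, Tue — 1 of them qualifies.
Total: 174 + 1 = 175.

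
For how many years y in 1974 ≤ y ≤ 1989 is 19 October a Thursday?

2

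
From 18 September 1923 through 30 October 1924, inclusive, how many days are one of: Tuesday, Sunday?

18 September 1923 is a Tuesday.
That's 409 days from start to end, counting both.
409 = 7 × 58 + 3, so there are 58 full weeks plus 3 extra days.
Each full week contributes 2 days from the set (Tue, Sun): 58 × 2 = 116.
The 3 extra days are Tue, Wed, Thu — 1 of them qualifies.
Total: 116 + 1 = 117.

117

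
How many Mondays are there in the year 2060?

January 1, 2060 is a Thursday.
The range spans 366 days (inclusive of both endpoints).
366 = 7 × 52 + 2, so there are 52 full weeks plus 2 extra days.
Each full week contributes one Monday: 52 so far.
The 2 extra days are Thursday, Friday — none qualify.
Total: 52 + 0 = 52.

52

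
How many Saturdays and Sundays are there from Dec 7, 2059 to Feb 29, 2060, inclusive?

25

Dec 7, 2059 is a Sunday.
That's 85 days from start to end, counting both.
85 = 7 × 12 + 1, so there are 12 full weeks plus 1 extra day.
Each full week contributes 2 weekend days (Sat, Sun): 12 × 2 = 24.
The 1 extra day is Sun — 1 of them qualifies.
Total: 24 + 1 = 25.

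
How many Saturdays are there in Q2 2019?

13

Apr 1, 2019 is a Monday.
The range spans 91 days (inclusive of both endpoints).
91 = 7 × 13, so the span is exactly 13 full weeks.
Each full week contributes one Saturday: 13 so far.
Total: 13.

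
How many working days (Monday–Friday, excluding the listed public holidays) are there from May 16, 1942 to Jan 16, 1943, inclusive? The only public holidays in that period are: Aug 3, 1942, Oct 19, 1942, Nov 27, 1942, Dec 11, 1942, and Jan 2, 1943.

171 working days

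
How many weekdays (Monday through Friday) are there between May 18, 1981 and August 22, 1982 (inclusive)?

May 18, 1981 is a Monday.
From May 18, 1981 to August 22, 1982 is 462 days inclusive.
462 = 7 × 66, so the span is exactly 66 full weeks.
Each full week contributes 5 weekdays (Mon–Fri): 66 × 5 = 330.
Total: 330.

330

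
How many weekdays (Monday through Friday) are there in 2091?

261

2091-01-01 is a Monday.
That's 365 days from start to end, counting both.
365 = 7 × 52 + 1, so there are 52 full weeks plus 1 extra day.
Each full week contributes 5 weekdays (Mon–Fri): 52 × 5 = 260.
The 1 extra day is Mon — 1 of them qualifies.
Total: 260 + 1 = 261.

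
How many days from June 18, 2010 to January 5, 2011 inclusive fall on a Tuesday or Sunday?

June 18, 2010 is a Friday.
That's 202 days from start to end, counting both.
202 = 7 × 28 + 6, so there are 28 full weeks plus 6 extra days.
Each full week contributes 2 days from the set (Tue, Sun): 28 × 2 = 56.
The 6 extra days are Friday, Saturday, Sunday, Monday, Tuesday, Wednesday — 2 of them qualify.
Total: 56 + 2 = 58.

58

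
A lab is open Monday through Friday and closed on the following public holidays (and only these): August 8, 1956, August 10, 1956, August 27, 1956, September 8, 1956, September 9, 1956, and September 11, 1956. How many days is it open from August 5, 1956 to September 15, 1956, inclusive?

26 business days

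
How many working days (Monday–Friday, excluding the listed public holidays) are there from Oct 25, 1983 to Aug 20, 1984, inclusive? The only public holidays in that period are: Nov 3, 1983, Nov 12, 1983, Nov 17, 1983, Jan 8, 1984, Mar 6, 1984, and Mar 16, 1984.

Oct 25, 1983 is a Tuesday.
From Oct 25, 1983 to Aug 20, 1984 is 301 days inclusive.
301 = 7 × 43, so the span is exactly 43 full weeks.
Each full week contributes 5 weekdays (Mon–Fri): 43 × 5 = 215.
Total: 215.
Holidays: Nov 3, 1983 (Thu); Nov 12, 1983 (Sat); Nov 17, 1983 (Thu); Jan 8, 1984 (Sun); Mar 6, 1984 (Tue); Mar 16, 1984 (Fri).
4 of the 6 holidays fall on weekdays; the rest are weekends and were already excluded.
Business days: 215 − 4 = 211.

211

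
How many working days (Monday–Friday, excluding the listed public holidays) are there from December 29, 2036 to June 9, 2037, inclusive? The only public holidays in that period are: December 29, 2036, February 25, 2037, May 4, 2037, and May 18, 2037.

113

December 29, 2036 is a Monday.
From December 29, 2036 to June 9, 2037 is 163 days inclusive.
163 = 7 × 23 + 2, so there are 23 full weeks plus 2 extra days.
Each full week contributes 5 weekdays (Mon–Fri): 23 × 5 = 115.
The 2 extra days are Monday, Tuesday — 2 of them qualify.
Total: 115 + 2 = 117.
Holidays: December 29, 2036 (Mon); February 25, 2037 (Wed); May 4, 2037 (Mon); May 18, 2037 (Mon).
All 4 holidays fall on weekdays, so subtract 4.
Business days: 117 − 4 = 113.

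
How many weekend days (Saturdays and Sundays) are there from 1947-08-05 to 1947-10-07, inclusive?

18

1947-08-05 is a Tuesday.
That's 64 days from start to end, counting both.
64 = 7 × 9 + 1, so there are 9 full weeks plus 1 extra day.
Each full week contributes 2 weekend days (Sat, Sun): 9 × 2 = 18.
The 1 extra day is Tue — none qualify.
Total: 18 + 0 = 18.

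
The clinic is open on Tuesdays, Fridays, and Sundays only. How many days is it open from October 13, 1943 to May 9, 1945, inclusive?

246

October 13, 1943 is a Wednesday.
From October 13, 1943 to May 9, 1945 is 575 days inclusive.
575 = 7 × 82 + 1, so there are 82 full weeks plus 1 extra day.
Each full week contributes 3 days from the set (Tue, Fri, Sun): 82 × 3 = 246.
The 1 extra day is Wed — none qualify.
Total: 246 + 0 = 246.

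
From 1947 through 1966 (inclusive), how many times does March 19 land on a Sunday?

Day of week of March 19 in each year:
1947: Wed, 1948: Fri, 1949: Sat, 1950: Sun ✓, 1951: Mon, 1952: Wed, 1953: Thu, 1954: Fri, 1955: Sat, 1956: Mon, 1957: Tue, 1958: Wed, 1959: Thu, 1960: Sat, 1961: Sun ✓, 1962: Mon, 1963: Tue, 1964: Thu, 1965: Fri, 1966: Sat
Sundays: 1950, 1961.

2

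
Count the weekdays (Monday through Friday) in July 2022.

21 weekdays

1 July 2022 is a Friday.
From 1 July 2022 to 31 July 2022 is 31 days inclusive.
31 = 7 × 4 + 3, so there are 4 full weeks plus 3 extra days.
Each full week contributes 5 weekdays (Mon–Fri): 4 × 5 = 20.
The 3 extra days are Fri, Sat, Sun — 1 of them qualifies.
Total: 20 + 1 = 21.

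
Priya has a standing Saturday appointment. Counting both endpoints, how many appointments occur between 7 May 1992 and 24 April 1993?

51 Saturdays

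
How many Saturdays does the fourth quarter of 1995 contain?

13

1995-10-01 is a Sunday.
From 1995-10-01 to 1995-12-31 is 92 days inclusive.
92 = 7 × 13 + 1, so there are 13 full weeks plus 1 extra day.
Each full week contributes one Saturday: 13 so far.
The 1 extra day is Sun — none qualify.
Total: 13 + 0 = 13.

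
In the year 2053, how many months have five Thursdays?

4

A month has five Thursdays exactly when Thursday falls within its first (length − 28) days.
Jan: 31 days, starts Wed → 5 of Wed, Thu, Fri ✓
Feb: 28 days, starts Sat → 5 of (none)
Mar: 31 days, starts Sat → 5 of Sat, Sun, Mon
Apr: 30 days, starts Tue → 5 of Tue, Wed
May: 31 days, starts Thu → 5 of Thu, Fri, Sat ✓
Jun: 30 days, starts Sun → 5 of Sun, Mon
Jul: 31 days, starts Tue → 5 of Tue, Wed, Thu ✓
Aug: 31 days, starts Fri → 5 of Fri, Sat, Sun
Sep: 30 days, starts Mon → 5 of Mon, Tue
Oct: 31 days, starts Wed → 5 of Wed, Thu, Fri ✓
Nov: 30 days, starts Sat → 5 of Sat, Sun
Dec: 31 days, starts Mon → 5 of Mon, Tue, Wed
Months with five Thursdays: Jan, May, Jul, Oct.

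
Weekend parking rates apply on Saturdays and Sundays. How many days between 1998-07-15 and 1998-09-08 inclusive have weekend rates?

1998-07-15 is a Wednesday.
The range spans 56 days (inclusive of both endpoints).
56 = 7 × 8, so the span is exactly 8 full weeks.
Each full week contributes 2 weekend days (Sat, Sun): 8 × 2 = 16.
Total: 16.

16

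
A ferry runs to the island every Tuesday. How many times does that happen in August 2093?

4

Aug 1, 2093 is a Saturday.
The range spans 31 days (inclusive of both endpoints).
31 = 7 × 4 + 3, so there are 4 full weeks plus 3 extra days.
Each full week contributes one Tuesday: 4 so far.
The 3 extra days are Saturday, Sunday, Monday — none qualify.
Total: 4 + 0 = 4.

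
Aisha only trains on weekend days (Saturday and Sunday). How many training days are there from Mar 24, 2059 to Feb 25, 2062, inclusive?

305

Mar 24, 2059 is a Monday.
From Mar 24, 2059 to Feb 25, 2062 is 1070 days inclusive.
1070 = 7 × 152 + 6, so there are 152 full weeks plus 6 extra days.
Each full week contributes 2 weekend days (Sat, Sun): 152 × 2 = 304.
The 6 extra days are Monday, Tuesday, Wednesday, Thursday, Friday, Saturday — 1 of them qualifies.
Total: 304 + 1 = 305.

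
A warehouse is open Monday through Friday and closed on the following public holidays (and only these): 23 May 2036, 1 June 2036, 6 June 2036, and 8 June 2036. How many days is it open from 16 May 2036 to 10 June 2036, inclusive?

16 May 2036 is a Friday.
The range spans 26 days (inclusive of both endpoints).
26 = 7 × 3 + 5, so there are 3 full weeks plus 5 extra days.
Each full week contributes 5 weekdays (Mon–Fri): 3 × 5 = 15.
The 5 extra days are Fri, Sat, Sun, Mon, Tue — 3 of them qualify.
Total: 15 + 3 = 18.
Holidays: 23 May 2036 (Fri); 1 June 2036 (Sun); 6 June 2036 (Fri); 8 June 2036 (Sun).
2 of the 4 holidays fall on weekdays; the rest are weekends and were already excluded.
Business days: 18 − 2 = 16.

16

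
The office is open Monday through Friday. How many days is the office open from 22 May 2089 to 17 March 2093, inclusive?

22 May 2089 is a Sunday.
From 22 May 2089 to 17 March 2093 is 1396 days inclusive.
1396 = 7 × 199 + 3, so there are 199 full weeks plus 3 extra days.
Each full week contributes 5 weekdays (Mon–Fri): 199 × 5 = 995.
The 3 extra days are Sun, Mon, Tue — 2 of them qualify.
Total: 995 + 2 = 997.

997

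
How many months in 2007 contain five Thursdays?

A month has five Thursdays exactly when Thursday falls within its first (length − 28) days.
Jan: 31 days, starts Mon → 5 of Mon, Tue, Wed
Feb: 28 days, starts Thu → 5 of (none)
Mar: 31 days, starts Thu → 5 of Thu, Fri, Sat ✓
Apr: 30 days, starts Sun → 5 of Sun, Mon
May: 31 days, starts Tue → 5 of Tue, Wed, Thu ✓
Jun: 30 days, starts Fri → 5 of Fri, Sat
Jul: 31 days, starts Sun → 5 of Sun, Mon, Tue
Aug: 31 days, starts Wed → 5 of Wed, Thu, Fri ✓
Sep: 30 days, starts Sat → 5 of Sat, Sun
Oct: 31 days, starts Mon → 5 of Mon, Tue, Wed
Nov: 30 days, starts Thu → 5 of Thu, Fri ✓
Dec: 31 days, starts Sat → 5 of Sat, Sun, Mon
Months with five Thursdays: Mar, May, Aug, Nov.

4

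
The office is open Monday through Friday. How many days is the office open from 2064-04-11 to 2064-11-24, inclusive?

162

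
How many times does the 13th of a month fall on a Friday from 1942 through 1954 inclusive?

Friday-the-13ths by year:
1942: Feb, Mar, Nov
1943: Aug
1944: Oct
1945: Apr, Jul
1946: Sep, Dec
1947: Jun
1948: Feb, Aug
1949: May
1950: Jan, Oct
1951: Apr, Jul
1952: Jun
1953: Feb, Mar, Nov
1954: Aug

22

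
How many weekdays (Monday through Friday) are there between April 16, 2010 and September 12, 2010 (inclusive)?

April 16, 2010 is a Friday.
From April 16, 2010 to September 12, 2010 is 150 days inclusive.
150 = 7 × 21 + 3, so there are 21 full weeks plus 3 extra days.
Each full week contributes 5 weekdays (Mon–Fri): 21 × 5 = 105.
The 3 extra days are Friday, Saturday, Sunday — 1 of them qualifies.
Total: 105 + 1 = 106.

106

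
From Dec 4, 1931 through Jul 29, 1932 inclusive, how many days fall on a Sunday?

Dec 4, 1931 is a Friday.
That's 239 days from start to end, counting both.
239 = 7 × 34 + 1, so there are 34 full weeks plus 1 extra day.
Each full week contributes one Sunday: 34 so far.
The 1 extra day is Friday — none qualify.
Total: 34 + 0 = 34.

34 Sundays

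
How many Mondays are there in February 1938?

4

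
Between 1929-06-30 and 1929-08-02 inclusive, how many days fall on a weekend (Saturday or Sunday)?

9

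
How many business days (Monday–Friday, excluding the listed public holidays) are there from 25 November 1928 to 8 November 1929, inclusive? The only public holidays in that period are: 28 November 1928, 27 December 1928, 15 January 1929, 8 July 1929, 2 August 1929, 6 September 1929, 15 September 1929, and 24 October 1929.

243

25 November 1928 is a Sunday.
The range spans 349 days (inclusive of both endpoints).
349 = 7 × 49 + 6, so there are 49 full weeks plus 6 extra days.
Each full week contributes 5 weekdays (Mon–Fri): 49 × 5 = 245.
The 6 extra days are Sun, Mon, Tue, Wed, Thu, Fri — 5 of them qualify.
Total: 245 + 5 = 250.
Holidays: 28 November 1928 (Wed); 27 December 1928 (Thu); 15 January 1929 (Tue); 8 July 1929 (Mon); 2 August 1929 (Fri); 6 September 1929 (Fri); 15 September 1929 (Sun); 24 October 1929 (Thu).
7 of the 8 holidays fall on weekdays; the rest are weekends and were already excluded.
Business days: 250 − 7 = 243.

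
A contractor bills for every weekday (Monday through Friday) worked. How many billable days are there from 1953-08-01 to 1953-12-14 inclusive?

1953-08-01 is a Saturday.
That's 136 days from start to end, counting both.
136 = 7 × 19 + 3, so there are 19 full weeks plus 3 extra days.
Each full week contributes 5 weekdays (Mon–Fri): 19 × 5 = 95.
The 3 extra days are Sat, Sun, Mon — 1 of them qualifies.
Total: 95 + 1 = 96.

96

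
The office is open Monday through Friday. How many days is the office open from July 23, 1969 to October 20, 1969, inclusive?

July 23, 1969 is a Wednesday.
The range spans 90 days (inclusive of both endpoints).
90 = 7 × 12 + 6, so there are 12 full weeks plus 6 extra days.
Each full week contributes 5 weekdays (Mon–Fri): 12 × 5 = 60.
The 6 extra days are Wed, Thu, Fri, Sat, Sun, Mon — 4 of them qualify.
Total: 60 + 4 = 64.

64 weekdays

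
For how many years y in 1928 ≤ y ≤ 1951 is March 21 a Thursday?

4

Day of week of March 21 in each year:
1928: Wed, 1929: Thu ✓, 1930: Fri, 1931: Sat, 1932: Mon, 1933: Tue, 1934: Wed, 1935: Thu ✓, 1936: Sat, 1937: Sun, 1938: Mon, 1939: Tue, 1940: Thu ✓, 1941: Fri, 1942: Sat, 1943: Sun, 1944: Tue, 1945: Wed, 1946: Thu ✓, 1947: Fri, 1948: Sun, 1949: Mon, 1950: Tue, 1951: Wed
Thursdays: 1929, 1935, 1940, 1946.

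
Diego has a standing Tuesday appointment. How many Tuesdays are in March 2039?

Mar 1, 2039 is a Tuesday.
That's 31 days from start to end, counting both.
31 = 7 × 4 + 3, so there are 4 full weeks plus 3 extra days.
Each full week contributes one Tuesday: 4 so far.
The 3 extra days are Tuesday, Wednesday, Thursday — 1 of them qualifies.
Total: 4 + 1 = 5.

5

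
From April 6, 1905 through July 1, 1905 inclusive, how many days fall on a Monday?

12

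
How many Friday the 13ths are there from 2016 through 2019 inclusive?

7

Friday-the-13ths by year:
2016: May
2017: Jan, Oct
2018: Apr, Jul
2019: Sep, Dec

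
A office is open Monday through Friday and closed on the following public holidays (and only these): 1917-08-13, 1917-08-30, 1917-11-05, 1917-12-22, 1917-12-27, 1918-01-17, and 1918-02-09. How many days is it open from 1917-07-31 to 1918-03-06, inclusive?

1917-07-31 is a Tuesday.
That's 219 days from start to end, counting both.
219 = 7 × 31 + 2, so there are 31 full weeks plus 2 extra days.
Each full week contributes 5 weekdays (Mon–Fri): 31 × 5 = 155.
The 2 extra days are Tue, Wed — 2 of them qualify.
Total: 155 + 2 = 157.
Holidays: 1917-08-13 (Mon); 1917-08-30 (Thu); 1917-11-05 (Mon); 1917-12-22 (Sat); 1917-12-27 (Thu); 1918-01-17 (Thu); 1918-02-09 (Sat).
5 of the 7 holidays fall on weekdays; the rest are weekends and were already excluded.
Business days: 157 − 5 = 152.

152 business days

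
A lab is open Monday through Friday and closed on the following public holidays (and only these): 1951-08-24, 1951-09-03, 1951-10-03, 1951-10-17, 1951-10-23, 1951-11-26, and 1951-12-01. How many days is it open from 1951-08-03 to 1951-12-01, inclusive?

80

1951-08-03 is a Friday.
From 1951-08-03 to 1951-12-01 is 121 days inclusive.
121 = 7 × 17 + 2, so there are 17 full weeks plus 2 extra days.
Each full week contributes 5 weekdays (Mon–Fri): 17 × 5 = 85.
The 2 extra days are Fri, Sat — 1 of them qualifies.
Total: 85 + 1 = 86.
Holidays: 1951-08-24 (Fri); 1951-09-03 (Mon); 1951-10-03 (Wed); 1951-10-17 (Wed); 1951-10-23 (Tue); 1951-11-26 (Mon); 1951-12-01 (Sat).
6 of the 7 holidays fall on weekdays; the rest are weekends and were already excluded.
Business days: 86 − 6 = 80.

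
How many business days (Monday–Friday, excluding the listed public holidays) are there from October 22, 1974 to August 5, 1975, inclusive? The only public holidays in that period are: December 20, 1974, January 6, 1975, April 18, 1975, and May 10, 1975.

October 22, 1974 is a Tuesday.
That's 288 days from start to end, counting both.
288 = 7 × 41 + 1, so there are 41 full weeks plus 1 extra day.
Each full week contributes 5 weekdays (Mon–Fri): 41 × 5 = 205.
The 1 extra day is Tue — 1 of them qualifies.
Total: 205 + 1 = 206.
Holidays: December 20, 1974 (Fri); January 6, 1975 (Mon); April 18, 1975 (Fri); May 10, 1975 (Sat).
3 of the 4 holidays fall on weekdays; the rest are weekends and were already excluded.
Business days: 206 − 3 = 203.

203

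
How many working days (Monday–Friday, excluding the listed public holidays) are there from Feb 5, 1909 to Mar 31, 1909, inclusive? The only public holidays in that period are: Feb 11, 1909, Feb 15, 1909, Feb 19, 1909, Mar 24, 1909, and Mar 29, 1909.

34 working days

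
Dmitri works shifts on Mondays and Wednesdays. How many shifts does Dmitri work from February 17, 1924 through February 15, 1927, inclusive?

313

February 17, 1924 is a Sunday.
That's 1095 days from start to end, counting both.
1095 = 7 × 156 + 3, so there are 156 full weeks plus 3 extra days.
Each full week contributes 2 days from the set (Mon, Wed): 156 × 2 = 312.
The 3 extra days are Sunday, Monday, Tuesday — 1 of them qualifies.
Total: 312 + 1 = 313.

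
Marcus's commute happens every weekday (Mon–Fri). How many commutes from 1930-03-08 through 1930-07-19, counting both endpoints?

95 weekdays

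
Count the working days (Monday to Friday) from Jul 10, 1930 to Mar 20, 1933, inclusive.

Jul 10, 1930 is a Thursday.
From Jul 10, 1930 to Mar 20, 1933 is 985 days inclusive.
985 = 7 × 140 + 5, so there are 140 full weeks plus 5 extra days.
Each full week contributes 5 weekdays (Mon–Fri): 140 × 5 = 700.
The 5 extra days are Thu, Fri, Sat, Sun, Mon — 3 of them qualify.
Total: 700 + 3 = 703.

703 weekdays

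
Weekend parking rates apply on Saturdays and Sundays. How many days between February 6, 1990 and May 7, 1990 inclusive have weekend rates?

26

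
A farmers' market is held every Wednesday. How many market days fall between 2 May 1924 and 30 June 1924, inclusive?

2 May 1924 is a Friday.
That's 60 days from start to end, counting both.
60 = 7 × 8 + 4, so there are 8 full weeks plus 4 extra days.
Each full week contributes one Wednesday: 8 so far.
The 4 extra days are Friday, Saturday, Sunday, Monday — none qualify.
Total: 8 + 0 = 8.

8 Wednesdays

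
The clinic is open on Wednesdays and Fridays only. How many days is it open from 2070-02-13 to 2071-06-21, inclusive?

2070-02-13 is a Thursday.
That's 494 days from start to end, counting both.
494 = 7 × 70 + 4, so there are 70 full weeks plus 4 extra days.
Each full week contributes 2 days from the set (Wed, Fri): 70 × 2 = 140.
The 4 extra days are Thu, Fri, Sat, Sun — 1 of them qualifies.
Total: 140 + 1 = 141.

141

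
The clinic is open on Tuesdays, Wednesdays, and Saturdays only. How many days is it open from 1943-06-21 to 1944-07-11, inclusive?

1943-06-21 is a Monday.
That's 387 days from start to end, counting both.
387 = 7 × 55 + 2, so there are 55 full weeks plus 2 extra days.
Each full week contributes 3 days from the set (Tue, Wed, Sat): 55 × 3 = 165.
The 2 extra days are Monday, Tuesday — 1 of them qualifies.
Total: 165 + 1 = 166.

166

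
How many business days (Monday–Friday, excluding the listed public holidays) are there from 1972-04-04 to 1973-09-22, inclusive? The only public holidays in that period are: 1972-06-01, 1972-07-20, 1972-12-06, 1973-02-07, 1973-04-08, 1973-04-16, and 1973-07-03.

378 business days

1972-04-04 is a Tuesday.
The range spans 537 days (inclusive of both endpoints).
537 = 7 × 76 + 5, so there are 76 full weeks plus 5 extra days.
Each full week contributes 5 weekdays (Mon–Fri): 76 × 5 = 380.
The 5 extra days are Tue, Wed, Thu, Fri, Sat — 4 of them qualify.
Total: 380 + 4 = 384.
Holidays: 1972-06-01 (Thu); 1972-07-20 (Thu); 1972-12-06 (Wed); 1973-02-07 (Wed); 1973-04-08 (Sun); 1973-04-16 (Mon); 1973-07-03 (Tue).
6 of the 7 holidays fall on weekdays; the rest are weekends and were already excluded.
Business days: 384 − 6 = 378.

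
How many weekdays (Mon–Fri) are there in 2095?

2095-01-01 is a Saturday.
From 2095-01-01 to 2095-12-31 is 365 days inclusive.
365 = 7 × 52 + 1, so there are 52 full weeks plus 1 extra day.
Each full week contributes 5 weekdays (Mon–Fri): 52 × 5 = 260.
The 1 extra day is Sat — none qualify.
Total: 260 + 0 = 260.

260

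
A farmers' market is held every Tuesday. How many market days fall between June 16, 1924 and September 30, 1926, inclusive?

June 16, 1924 is a Monday.
The range spans 837 days (inclusive of both endpoints).
837 = 7 × 119 + 4, so there are 119 full weeks plus 4 extra days.
Each full week contributes one Tuesday: 119 so far.
The 4 extra days are Monday, Tuesday, Wednesday, Thursday — 1 of them qualifies.
Total: 119 + 1 = 120.

120 Tuesdays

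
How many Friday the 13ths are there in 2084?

1

The 13th falls on a Friday when the month's 13th has weekday Fri.
Jan 13 is Thu; Feb 13 is Sun; Mar 13 is Mon; Apr 13 is Thu; May 13 is Sat; Jun 13 is Tue; Jul 13 is Thu; Aug 13 is Sun; Sep 13 is Wed; Oct 13 is Fri ✓; Nov 13 is Mon; Dec 13 is Wed.
Friday the 13ths: Oct.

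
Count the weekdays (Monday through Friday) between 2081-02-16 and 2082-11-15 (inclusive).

455

2081-02-16 is a Sunday.
The range spans 638 days (inclusive of both endpoints).
638 = 7 × 91 + 1, so there are 91 full weeks plus 1 extra day.
Each full week contributes 5 weekdays (Mon–Fri): 91 × 5 = 455.
The 1 extra day is Sun — none qualify.
Total: 455 + 0 = 455.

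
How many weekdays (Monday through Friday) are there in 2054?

261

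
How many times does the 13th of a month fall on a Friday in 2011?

The 13th falls on a Friday when the month's 13th has weekday Fri.
Jan 13 is Thu; Feb 13 is Sun; Mar 13 is Sun; Apr 13 is Wed; May 13 is Fri ✓; Jun 13 is Mon; Jul 13 is Wed; Aug 13 is Sat; Sep 13 is Tue; Oct 13 is Thu; Nov 13 is Sun; Dec 13 is Tue.
Friday the 13ths: May.

1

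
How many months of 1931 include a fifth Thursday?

5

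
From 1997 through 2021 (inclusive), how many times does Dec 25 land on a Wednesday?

3

Day of week of December 25 in each year:
1997: Thu, 1998: Fri, 1999: Sat, 2000: Mon, 2001: Tue, 2002: Wed ✓, 2003: Thu, 2004: Sat, 2005: Sun, 2006: Mon, 2007: Tue, 2008: Thu, 2009: Fri, 2010: Sat, 2011: Sun, 2012: Tue, 2013: Wed ✓, 2014: Thu, 2015: Fri, 2016: Sun, 2017: Mon, 2018: Tue, 2019: Wed ✓, 2020: Fri, 2021: Sat
Wednesdays: 2002, 2013, 2019.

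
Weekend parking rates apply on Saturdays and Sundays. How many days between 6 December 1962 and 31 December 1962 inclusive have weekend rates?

6 December 1962 is a Thursday.
That's 26 days from start to end, counting both.
26 = 7 × 3 + 5, so there are 3 full weeks plus 5 extra days.
Each full week contributes 2 weekend days (Sat, Sun): 3 × 2 = 6.
The 5 extra days are Thu, Fri, Sat, Sun, Mon — 2 of them qualify.
Total: 6 + 2 = 8.

8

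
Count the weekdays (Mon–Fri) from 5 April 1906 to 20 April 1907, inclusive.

272 weekdays

5 April 1906 is a Thursday.
The range spans 381 days (inclusive of both endpoints).
381 = 7 × 54 + 3, so there are 54 full weeks plus 3 extra days.
Each full week contributes 5 weekdays (Mon–Fri): 54 × 5 = 270.
The 3 extra days are Thu, Fri, Sat — 2 of them qualify.
Total: 270 + 2 = 272.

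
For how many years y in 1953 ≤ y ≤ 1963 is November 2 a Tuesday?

Day of week of November 2 in each year:
1953: Mon, 1954: Tue ✓, 1955: Wed, 1956: Fri, 1957: Sat, 1958: Sun, 1959: Mon, 1960: Wed, 1961: Thu, 1962: Fri, 1963: Sat
Tuesdays: 1954.

1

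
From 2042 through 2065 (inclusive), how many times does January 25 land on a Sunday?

4

Day of week of January 25 in each year:
2042: Sat, 2043: Sun ✓, 2044: Mon, 2045: Wed, 2046: Thu, 2047: Fri, 2048: Sat, 2049: Mon, 2050: Tue, 2051: Wed, 2052: Thu, 2053: Sat, 2054: Sun ✓, 2055: Mon, 2056: Tue, 2057: Thu, 2058: Fri, 2059: Sat, 2060: Sun ✓, 2061: Tue, 2062: Wed, 2063: Thu, 2064: Fri, 2065: Sun ✓
Sundays: 2043, 2054, 2060, 2065.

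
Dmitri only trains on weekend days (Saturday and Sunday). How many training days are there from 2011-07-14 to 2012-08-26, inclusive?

118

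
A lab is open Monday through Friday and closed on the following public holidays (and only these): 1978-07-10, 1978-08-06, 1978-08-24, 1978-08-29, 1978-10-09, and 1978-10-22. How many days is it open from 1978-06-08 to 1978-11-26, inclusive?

1978-06-08 is a Thursday.
That's 172 days from start to end, counting both.
172 = 7 × 24 + 4, so there are 24 full weeks plus 4 extra days.
Each full week contributes 5 weekdays (Mon–Fri): 24 × 5 = 120.
The 4 extra days are Thu, Fri, Sat, Sun — 2 of them qualify.
Total: 120 + 2 = 122.
Holidays: 1978-07-10 (Mon); 1978-08-06 (Sun); 1978-08-24 (Thu); 1978-08-29 (Tue); 1978-10-09 (Mon); 1978-10-22 (Sun).
4 of the 6 holidays fall on weekdays; the rest are weekends and were already excluded.
Business days: 122 − 4 = 118.

118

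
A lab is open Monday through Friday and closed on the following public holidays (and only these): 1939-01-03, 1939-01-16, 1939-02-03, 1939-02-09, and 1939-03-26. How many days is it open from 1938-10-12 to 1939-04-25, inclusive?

1938-10-12 is a Wednesday.
The range spans 196 days (inclusive of both endpoints).
196 = 7 × 28, so the span is exactly 28 full weeks.
Each full week contributes 5 weekdays (Mon–Fri): 28 × 5 = 140.
Holidays: 1939-01-03 (Tue); 1939-01-16 (Mon); 1939-02-03 (Fri); 1939-02-09 (Thu); 1939-03-26 (Sun).
4 of the 5 holidays fall on weekdays; the rest are weekends and were already excluded.
Business days: 140 − 4 = 136.

136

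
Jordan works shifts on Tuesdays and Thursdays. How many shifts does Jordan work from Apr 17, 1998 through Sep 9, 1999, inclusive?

146

Apr 17, 1998 is a Friday.
From Apr 17, 1998 to Sep 9, 1999 is 511 days inclusive.
511 = 7 × 73, so the span is exactly 73 full weeks.
Each full week contributes 2 days from the set (Tue, Thu): 73 × 2 = 146.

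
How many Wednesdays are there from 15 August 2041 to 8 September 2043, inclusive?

107 Wednesdays

15 August 2041 is a Thursday.
The range spans 755 days (inclusive of both endpoints).
755 = 7 × 107 + 6, so there are 107 full weeks plus 6 extra days.
Each full week contributes one Wednesday: 107 so far.
The 6 extra days are Thursday, Friday, Saturday, Sunday, Monday, Tuesday — none qualify.
Total: 107 + 0 = 107.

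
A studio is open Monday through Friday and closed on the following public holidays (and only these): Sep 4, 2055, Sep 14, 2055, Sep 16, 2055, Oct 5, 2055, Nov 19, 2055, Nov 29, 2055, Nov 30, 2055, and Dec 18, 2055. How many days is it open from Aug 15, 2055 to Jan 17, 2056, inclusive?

105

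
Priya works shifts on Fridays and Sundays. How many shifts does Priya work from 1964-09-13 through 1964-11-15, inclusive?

1964-09-13 is a Sunday.
The range spans 64 days (inclusive of both endpoints).
64 = 7 × 9 + 1, so there are 9 full weeks plus 1 extra day.
Each full week contributes 2 days from the set (Fri, Sun): 9 × 2 = 18.
The 1 extra day is Sun — 1 of them qualifies.
Total: 18 + 1 = 19.

19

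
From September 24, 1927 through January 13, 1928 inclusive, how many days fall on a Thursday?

September 24, 1927 is a Saturday.
From September 24, 1927 to January 13, 1928 is 112 days inclusive.
112 = 7 × 16, so the span is exactly 16 full weeks.
Each full week contributes one Thursday: 16 so far.
Total: 16.

16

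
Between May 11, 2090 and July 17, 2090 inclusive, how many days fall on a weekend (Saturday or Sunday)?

May 11, 2090 is a Thursday.
From May 11, 2090 to July 17, 2090 is 68 days inclusive.
68 = 7 × 9 + 5, so there are 9 full weeks plus 5 extra days.
Each full week contributes 2 weekend days (Sat, Sun): 9 × 2 = 18.
The 5 extra days are Thursday, Friday, Saturday, Sunday, Monday — 2 of them qualify.
Total: 18 + 2 = 20.

20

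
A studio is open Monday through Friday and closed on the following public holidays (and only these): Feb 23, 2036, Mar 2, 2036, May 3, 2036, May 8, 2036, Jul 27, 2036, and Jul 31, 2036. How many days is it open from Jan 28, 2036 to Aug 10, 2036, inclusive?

138

Jan 28, 2036 is a Monday.
From Jan 28, 2036 to Aug 10, 2036 is 196 days inclusive.
196 = 7 × 28, so the span is exactly 28 full weeks.
Each full week contributes 5 weekdays (Mon–Fri): 28 × 5 = 140.
Holidays: Feb 23, 2036 (Sat); Mar 2, 2036 (Sun); May 3, 2036 (Sat); May 8, 2036 (Thu); Jul 27, 2036 (Sun); Jul 31, 2036 (Thu).
2 of the 6 holidays fall on weekdays; the rest are weekends and were already excluded.
Business days: 140 − 2 = 138.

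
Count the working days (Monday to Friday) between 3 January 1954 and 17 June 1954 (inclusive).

3 January 1954 is a Sunday.
That's 166 days from start to end, counting both.
166 = 7 × 23 + 5, so there are 23 full weeks plus 5 extra days.
Each full week contributes 5 weekdays (Mon–Fri): 23 × 5 = 115.
The 5 extra days are Sun, Mon, Tue, Wed, Thu — 4 of them qualify.
Total: 115 + 4 = 119.

119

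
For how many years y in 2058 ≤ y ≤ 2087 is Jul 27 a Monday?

4

Day of week of July 27 in each year:
2058: Sat, 2059: Sun, 2060: Tue, 2061: Wed, 2062: Thu, 2063: Fri, 2064: Sun, 2065: Mon ✓, 2066: Tue, 2067: Wed, 2068: Fri, 2069: Sat, 2070: Sun, 2071: Mon ✓, 2072: Wed, 2073: Thu, 2074: Fri, 2075: Sat, 2076: Mon ✓, 2077: Tue, 2078: Wed, 2079: Thu, 2080: Sat, 2081: Sun, 2082: Mon ✓, 2083: Tue, 2084: Thu, 2085: Fri, 2086: Sat, 2087: Sun
Mondays: 2065, 2071, 2076, 2082.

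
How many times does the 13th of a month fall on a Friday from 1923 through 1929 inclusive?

13

Friday-the-13ths by year:
1923: Apr, Jul
1924: Jun
1925: Feb, Mar, Nov
1926: Aug
1927: May
1928: Jan, Apr, Jul
1929: Sep, Dec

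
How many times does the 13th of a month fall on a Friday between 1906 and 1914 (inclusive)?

16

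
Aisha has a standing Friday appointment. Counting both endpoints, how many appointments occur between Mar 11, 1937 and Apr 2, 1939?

Mar 11, 1937 is a Thursday.
From Mar 11, 1937 to Apr 2, 1939 is 753 days inclusive.
753 = 7 × 107 + 4, so there are 107 full weeks plus 4 extra days.
Each full week contributes one Friday: 107 so far.
The 4 extra days are Thursday, Friday, Saturday, Sunday — 1 of them qualifies.
Total: 107 + 1 = 108.

108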